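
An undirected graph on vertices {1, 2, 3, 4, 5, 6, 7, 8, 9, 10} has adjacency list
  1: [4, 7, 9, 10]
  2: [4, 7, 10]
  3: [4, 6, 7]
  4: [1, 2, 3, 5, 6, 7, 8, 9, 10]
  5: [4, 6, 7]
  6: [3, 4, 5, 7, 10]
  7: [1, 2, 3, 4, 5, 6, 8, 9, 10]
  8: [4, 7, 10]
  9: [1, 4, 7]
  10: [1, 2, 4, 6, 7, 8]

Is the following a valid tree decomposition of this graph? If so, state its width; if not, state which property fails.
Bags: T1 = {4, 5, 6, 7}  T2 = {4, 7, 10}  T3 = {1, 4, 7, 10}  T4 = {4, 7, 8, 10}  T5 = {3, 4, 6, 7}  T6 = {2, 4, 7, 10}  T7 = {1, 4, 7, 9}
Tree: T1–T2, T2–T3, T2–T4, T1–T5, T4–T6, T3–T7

No — edge (6,10) lies in no bag.

A tree decomposition must satisfy three properties: every vertex lies in some bag; for every edge, both endpoints lie together in some bag; and for every vertex, the bags containing it form a connected subtree. Here edge (6,10) lies in no bag, so the decomposition is invalid.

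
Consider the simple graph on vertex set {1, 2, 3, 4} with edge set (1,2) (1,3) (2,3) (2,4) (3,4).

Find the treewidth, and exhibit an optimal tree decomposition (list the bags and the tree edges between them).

Treewidth 2.
One such decomposition:
Bags: B1 = {2, 3, 4}  B2 = {1, 2, 3}
Tree: B1–B2

Each bag holds 3 vertices, so the decomposition has width 2, which upper-bounds the treewidth. For the lower bound, the 3 vertices {1, 2, 3} are pairwise adjacent, and any tree decomposition puts a clique entirely inside one bag — forcing width ≥ 2. Combining the bounds, tw(G) = 2.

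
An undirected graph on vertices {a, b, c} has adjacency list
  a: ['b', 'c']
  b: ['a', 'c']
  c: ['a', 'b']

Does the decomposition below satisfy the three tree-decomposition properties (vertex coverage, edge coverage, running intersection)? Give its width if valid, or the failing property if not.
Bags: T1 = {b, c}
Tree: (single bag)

No — vertex a appears in no bag.

A tree decomposition must satisfy three properties: every vertex lies in some bag; for every edge, both endpoints lie together in some bag; and for every vertex, the bags containing it form a connected subtree. Here vertex a appears in no bag, so the decomposition is invalid.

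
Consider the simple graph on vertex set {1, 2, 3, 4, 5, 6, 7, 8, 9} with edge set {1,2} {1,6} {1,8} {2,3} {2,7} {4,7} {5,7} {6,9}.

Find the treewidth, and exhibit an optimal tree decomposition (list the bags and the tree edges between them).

Every bag has size at most 2, so the width is 2 − 1 = 1 and tw(G) ≤ 1. G has an edge, so its treewidth is at least 1. Therefore the treewidth is 1.

Treewidth 1.
One optimal decomposition is:
Bags: B1 = {1, 2}  B2 = {1, 8}  B3 = {1, 6}  B4 = {6, 9}  B5 = {2, 3}  B6 = {2, 7}  B7 = {5, 7}  B8 = {4, 7}
Tree: B1–B2, B1–B3, B3–B4, B1–B5, B1–B6, B6–B7, B7–B8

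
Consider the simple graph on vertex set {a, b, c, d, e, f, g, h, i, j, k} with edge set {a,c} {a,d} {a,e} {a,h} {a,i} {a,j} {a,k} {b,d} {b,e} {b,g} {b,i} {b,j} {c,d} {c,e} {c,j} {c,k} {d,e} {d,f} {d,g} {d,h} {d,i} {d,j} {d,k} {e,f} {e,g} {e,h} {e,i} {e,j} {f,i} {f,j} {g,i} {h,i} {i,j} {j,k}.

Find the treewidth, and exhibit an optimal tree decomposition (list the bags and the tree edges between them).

Every bag has size at most 5, so the width is 5 − 1 = 4 and tw(G) ≤ 4. On the other hand G contains the 5-clique {a, c, d, e, j}. A clique must lie in a single bag of any decomposition, so no decomposition can have width below 4. Therefore the treewidth is 4.

Treewidth 4.
One such decomposition:
Bags: B1 = {d, e, f, i, j}  B2 = {a, d, e, i, j}  B3 = {a, d, e, h, i}  B4 = {a, c, d, e, j}  B5 = {a, c, d, j, k}  B6 = {b, d, e, i, j}  B7 = {b, d, e, g, i}
Tree: B1–B2, B2–B3, B2–B4, B4–B5, B2–B6, B6–B7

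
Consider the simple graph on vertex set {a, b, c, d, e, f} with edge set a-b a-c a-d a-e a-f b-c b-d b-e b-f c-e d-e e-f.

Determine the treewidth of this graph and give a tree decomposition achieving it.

The largest bag has 4 vertices, giving width 3; this decomposition certifies tw(G) ≤ 3. For the lower bound, the 4 vertices {a, b, d, e} are pairwise adjacent, and any tree decomposition puts a clique entirely inside one bag — forcing width ≥ 3. Combining the bounds, tw(G) = 3.

Treewidth 3.
One such decomposition:
Bags: B1 = {a, b, d, e}  B2 = {a, b, e, f}  B3 = {a, b, c, e}
Tree: B1–B2, B2–B3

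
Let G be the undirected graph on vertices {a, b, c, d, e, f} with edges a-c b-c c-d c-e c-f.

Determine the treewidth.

A width-1 tree decomposition is:
Bags: B1 = {c, f}  B2 = {b, c}  B3 = {c, e}  B4 = {a, c}  B5 = {c, d}
Tree: B1–B2, B1–B3, B1–B4, B4–B5
Each bag holds 2 vertices, so the decomposition has width 1, which upper-bounds the treewidth. Since G has at least one edge (e.g. c–f), it is not an edgeless graph, so tw(G) ≥ 1. Therefore the treewidth is 1.

1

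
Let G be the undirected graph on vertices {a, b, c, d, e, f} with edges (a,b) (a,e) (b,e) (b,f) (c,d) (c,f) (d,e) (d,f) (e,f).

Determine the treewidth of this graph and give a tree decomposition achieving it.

Treewidth 2.
One optimal decomposition is:
Bags: B1 = {a, b, e}  B2 = {b, e, f}  B3 = {d, e, f}  B4 = {c, d, f}
Tree: B1–B2, B2–B3, B3–B4

The largest bag has 3 vertices, giving width 2; this decomposition certifies tw(G) ≤ 2. Conversely, {a, b, e} is a clique of size 3, and the vertices of any clique must share a bag in every tree decomposition; so some bag has ≥ 3 vertices and tw(G) ≥ 2. Hence tw(G) = 2 exactly.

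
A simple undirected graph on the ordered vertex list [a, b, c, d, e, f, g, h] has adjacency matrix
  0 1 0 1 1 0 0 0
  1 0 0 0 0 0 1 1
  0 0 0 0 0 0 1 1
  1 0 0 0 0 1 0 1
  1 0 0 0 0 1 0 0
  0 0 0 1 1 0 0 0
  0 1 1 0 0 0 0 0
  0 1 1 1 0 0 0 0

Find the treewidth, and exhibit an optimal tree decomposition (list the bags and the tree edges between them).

Every bag has size at most 3, so the width is 3 − 1 = 2 and tw(G) ≤ 2. For the lower bound, G contains the cycle c–g–b–h–c, so G is not a forest; only forests have treewidth ≤ 1, hence tw(G) ≥ 2. Therefore the treewidth is 2.

Treewidth 2.
One such decomposition:
Bags: B1 = {c, g, h}  B2 = {b, g, h}  B3 = {b, d, h}  B4 = {a, b, d}  B5 = {a, d, f}  B6 = {a, e, f}
Tree: B1–B2, B2–B3, B3–B4, B4–B5, B5–B6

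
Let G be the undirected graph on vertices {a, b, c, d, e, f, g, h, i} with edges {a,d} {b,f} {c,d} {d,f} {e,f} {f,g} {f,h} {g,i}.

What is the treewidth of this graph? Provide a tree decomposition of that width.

Treewidth 1.
One optimal decomposition is:
Bags: B1 = {f, g}  B2 = {g, i}  B3 = {d, f}  B4 = {a, d}  B5 = {b, f}  B6 = {c, d}  B7 = {e, f}  B8 = {f, h}
Tree: B1–B2, B1–B3, B3–B4, B1–B5, B3–B6, B3–B7, B7–B8

The largest bag has 2 vertices, giving width 1; this decomposition certifies tw(G) ≤ 1. G has an edge, so its treewidth is at least 1. Therefore the treewidth is 1.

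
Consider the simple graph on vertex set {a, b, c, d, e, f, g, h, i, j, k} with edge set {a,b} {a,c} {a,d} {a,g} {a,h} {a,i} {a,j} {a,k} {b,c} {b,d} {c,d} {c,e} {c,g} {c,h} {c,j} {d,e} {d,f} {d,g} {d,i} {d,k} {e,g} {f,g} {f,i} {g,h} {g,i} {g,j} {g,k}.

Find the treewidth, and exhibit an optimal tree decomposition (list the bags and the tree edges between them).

The largest bag has 4 vertices, giving width 3; this decomposition certifies tw(G) ≤ 3. On the other hand G contains the 4-clique {a, c, d, g}. A clique must lie in a single bag of any decomposition, so no decomposition can have width below 3. Therefore the treewidth is 3.

Treewidth 3.
Bags: B1 = {a, c, d, g}  B2 = {a, b, c, d}  B3 = {a, d, g, k}  B4 = {c, d, e, g}  B5 = {a, d, g, i}  B6 = {a, c, g, j}  B7 = {d, f, g, i}  B8 = {a, c, g, h}
Tree: B1–B2, B1–B3, B1–B4, B1–B5, B1–B6, B5–B7, B1–B8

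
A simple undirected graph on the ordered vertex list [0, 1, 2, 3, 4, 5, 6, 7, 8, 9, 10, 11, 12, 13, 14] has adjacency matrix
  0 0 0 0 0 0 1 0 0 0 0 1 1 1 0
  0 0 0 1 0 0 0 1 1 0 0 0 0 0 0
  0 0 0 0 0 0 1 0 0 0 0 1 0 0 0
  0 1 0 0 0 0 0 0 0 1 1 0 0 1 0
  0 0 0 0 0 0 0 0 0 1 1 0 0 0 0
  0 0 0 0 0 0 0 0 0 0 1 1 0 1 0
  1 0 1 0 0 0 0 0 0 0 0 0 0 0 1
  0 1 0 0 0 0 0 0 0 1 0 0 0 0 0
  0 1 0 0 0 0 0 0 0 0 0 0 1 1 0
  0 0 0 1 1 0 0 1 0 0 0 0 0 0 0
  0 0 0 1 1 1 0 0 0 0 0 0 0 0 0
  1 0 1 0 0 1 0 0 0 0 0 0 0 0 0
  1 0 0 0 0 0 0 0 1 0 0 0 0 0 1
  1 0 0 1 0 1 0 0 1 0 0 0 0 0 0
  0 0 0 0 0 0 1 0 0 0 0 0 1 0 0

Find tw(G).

3

A width-3 tree decomposition is:
Bags: B1 = {4, 7, 9, 10}  B2 = {3, 7, 9, 10}  B3 = {1, 3, 7, 10}  B4 = {1, 3, 5, 10}  B5 = {1, 3, 5, 13}  B6 = {1, 5, 8, 13}  B7 = {5, 8, 11, 13}  B8 = {0, 8, 11, 13}  B9 = {0, 8, 11, 12}  B10 = {0, 2, 11, 12}  B11 = {0, 2, 6, 12}  B12 = {2, 6, 12, 14}
Tree: B1–B2, B2–B3, B3–B4, B4–B5, B5–B6, B6–B7, B7–B8, B8–B9, B9–B10, B10–B11, B11–B12
Every bag has size at most 4, so the width is 4 − 1 = 3 and tw(G) ≤ 3. For the lower bound: the 4 vertex sets {4,7,9}, {10}, {3}, {1,5,8,13} are disjoint, each induces a connected subgraph, and every pair is joined by at least one edge of G. Contracting each set to a single vertex therefore yields K_{4} as a minor, and since treewidth is minor-monotone, tw(G) ≥ tw(K_{4}) = 3. Combining the bounds, tw(G) = 3.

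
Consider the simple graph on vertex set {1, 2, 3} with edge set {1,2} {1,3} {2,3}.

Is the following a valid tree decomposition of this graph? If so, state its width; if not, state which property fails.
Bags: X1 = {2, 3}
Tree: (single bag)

No — vertex 1 appears in no bag.

A tree decomposition must satisfy three properties: every vertex lies in some bag; for every edge, both endpoints lie together in some bag; and for every vertex, the bags containing it form a connected subtree. Here vertex 1 appears in no bag, so the decomposition is invalid.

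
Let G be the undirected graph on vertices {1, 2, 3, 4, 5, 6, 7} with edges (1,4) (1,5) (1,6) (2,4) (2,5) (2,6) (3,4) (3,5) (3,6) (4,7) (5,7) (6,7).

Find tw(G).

A width-3 tree decomposition is:
Bags: B1 = {2, 4, 5, 6}  B2 = {3, 4, 5, 6}  B3 = {4, 5, 6, 7}  B4 = {1, 4, 5, 6}
Tree: B1–B2, B2–B3, B3–B4
Each bag holds 4 vertices, so the decomposition has width 3, which upper-bounds the treewidth. For the lower bound: the 4 vertex sets {2,4}, {3,6}, {5}, {7} are disjoint, each induces a connected subgraph, and every pair is joined by at least one edge of G. Contracting each set to a single vertex therefore yields K_{4} as a minor, and since treewidth is minor-monotone, tw(G) ≥ tw(K_{4}) = 3. Hence tw(G) = 3 exactly.

3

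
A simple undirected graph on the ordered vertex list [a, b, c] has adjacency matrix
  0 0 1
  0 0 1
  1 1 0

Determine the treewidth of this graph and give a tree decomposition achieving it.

Treewidth 1.
Bags: B1 = {a, c}  B2 = {b, c}
Tree: B1–B2

Every bag has size at most 2, so the width is 2 − 1 = 1 and tw(G) ≤ 1. G has an edge, so its treewidth is at least 1. Combining the bounds, tw(G) = 1.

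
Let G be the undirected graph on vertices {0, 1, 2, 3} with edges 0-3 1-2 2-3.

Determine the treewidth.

A width-1 tree decomposition is:
Bags: B1 = {1, 2}  B2 = {2, 3}  B3 = {0, 3}
Tree: B1–B2, B2–B3
The largest bag has 2 vertices, giving width 1; this decomposition certifies tw(G) ≤ 1. Any graph with an edge has treewidth ≥ 1, and G has the edge 1–2. Hence tw(G) = 1 exactly.

1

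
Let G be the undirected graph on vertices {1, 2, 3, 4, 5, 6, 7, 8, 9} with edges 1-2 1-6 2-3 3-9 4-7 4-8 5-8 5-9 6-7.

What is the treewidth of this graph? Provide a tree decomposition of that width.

The largest bag has 3 vertices, giving width 2; this decomposition certifies tw(G) ≤ 2. The edges 1–6–7–4–8–5–9–3–2–1 form a cycle, so G is not a tree and its treewidth is at least 2. Therefore the treewidth is 2.

Treewidth 2.
One optimal decomposition is:
Bags: B1 = {1, 6, 7}  B2 = {1, 4, 7}  B3 = {1, 4, 8}  B4 = {1, 5, 8}  B5 = {1, 5, 9}  B6 = {1, 3, 9}  B7 = {1, 2, 3}
Tree: B1–B2, B2–B3, B3–B4, B4–B5, B5–B6, B6–B7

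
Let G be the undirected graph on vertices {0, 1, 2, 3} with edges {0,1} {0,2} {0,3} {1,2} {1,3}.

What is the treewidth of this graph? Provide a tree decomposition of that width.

Treewidth 2.
One optimal decomposition is:
Bags: B1 = {0, 1, 3}  B2 = {0, 1, 2}
Tree: B1–B2

Each bag holds 3 vertices, so the decomposition has width 2, which upper-bounds the treewidth. For the lower bound, the 3 vertices {0, 1, 2} are pairwise adjacent, and any tree decomposition puts a clique entirely inside one bag — forcing width ≥ 2. Hence tw(G) = 2 exactly.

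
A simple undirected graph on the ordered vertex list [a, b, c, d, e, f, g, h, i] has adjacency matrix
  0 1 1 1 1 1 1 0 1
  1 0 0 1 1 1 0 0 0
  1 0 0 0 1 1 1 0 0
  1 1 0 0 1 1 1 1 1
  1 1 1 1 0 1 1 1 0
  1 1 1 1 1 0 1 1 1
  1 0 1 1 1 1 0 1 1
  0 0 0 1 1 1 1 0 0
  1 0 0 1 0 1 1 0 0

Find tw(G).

A width-4 tree decomposition is:
Bags: B1 = {a, d, e, f, g}  B2 = {a, b, d, e, f}  B3 = {a, c, e, f, g}  B4 = {a, d, f, g, i}  B5 = {d, e, f, g, h}
Tree: B1–B2, B1–B3, B1–B4, B1–B5
Every bag has size at most 5, so the width is 5 − 1 = 4 and tw(G) ≤ 4. Conversely, {d, e, f, g, h} is a clique of size 5, and the vertices of any clique must share a bag in every tree decomposition; so some bag has ≥ 5 vertices and tw(G) ≥ 4. Therefore the treewidth is 4.

4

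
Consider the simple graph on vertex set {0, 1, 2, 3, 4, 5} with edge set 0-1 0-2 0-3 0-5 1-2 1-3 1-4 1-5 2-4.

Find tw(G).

2

A width-2 tree decomposition is:
Bags: B1 = {1, 2, 4}  B2 = {0, 1, 2}  B3 = {0, 1, 5}  B4 = {0, 1, 3}
Tree: B1–B2, B2–B3, B2–B4
Each bag holds 3 vertices, so the decomposition has width 2, which upper-bounds the treewidth. Conversely, {0, 1, 2} is a clique of size 3, and the vertices of any clique must share a bag in every tree decomposition; so some bag has ≥ 3 vertices and tw(G) ≥ 2. Therefore the treewidth is 2.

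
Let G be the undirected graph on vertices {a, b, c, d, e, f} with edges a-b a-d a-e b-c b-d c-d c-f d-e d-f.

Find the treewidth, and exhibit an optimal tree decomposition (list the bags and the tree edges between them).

Every bag has size at most 3, so the width is 3 − 1 = 2 and tw(G) ≤ 2. On the other hand G contains the 3-clique {a, d, e}. A clique must lie in a single bag of any decomposition, so no decomposition can have width below 2. The upper and lower bounds meet at 2, so that is the treewidth.

Treewidth 2.
One optimal decomposition is:
Bags: B1 = {a, b, d}  B2 = {b, c, d}  B3 = {a, d, e}  B4 = {c, d, f}
Tree: B1–B2, B1–B3, B2–B4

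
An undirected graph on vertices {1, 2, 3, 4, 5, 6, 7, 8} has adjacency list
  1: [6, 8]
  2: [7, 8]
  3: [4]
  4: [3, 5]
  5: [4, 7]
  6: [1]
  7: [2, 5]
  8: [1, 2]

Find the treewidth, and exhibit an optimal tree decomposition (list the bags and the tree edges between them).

Each bag holds 2 vertices, so the decomposition has width 1, which upper-bounds the treewidth. G has an edge, so its treewidth is at least 1. Hence tw(G) = 1 exactly.

Treewidth 1.
One optimal decomposition is:
Bags: B1 = {1, 6}  B2 = {1, 8}  B3 = {2, 8}  B4 = {2, 7}  B5 = {5, 7}  B6 = {4, 5}  B7 = {3, 4}
Tree: B1–B2, B2–B3, B3–B4, B4–B5, B5–B6, B6–B7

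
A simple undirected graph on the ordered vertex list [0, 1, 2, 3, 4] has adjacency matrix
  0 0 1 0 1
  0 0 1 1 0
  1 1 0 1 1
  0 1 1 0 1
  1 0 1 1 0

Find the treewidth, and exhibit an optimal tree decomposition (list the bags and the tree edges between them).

The largest bag has 3 vertices, giving width 2; this decomposition certifies tw(G) ≤ 2. On the other hand G contains the 3-clique {0, 2, 4}. A clique must lie in a single bag of any decomposition, so no decomposition can have width below 2. Hence tw(G) = 2 exactly.

Treewidth 2.
Bags: B1 = {2, 3, 4}  B2 = {0, 2, 4}  B3 = {1, 2, 3}
Tree: B1–B2, B1–B3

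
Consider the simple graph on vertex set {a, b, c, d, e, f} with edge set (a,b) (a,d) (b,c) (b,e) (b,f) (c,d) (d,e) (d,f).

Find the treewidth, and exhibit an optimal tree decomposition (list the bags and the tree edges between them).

Treewidth 2.
One optimal decomposition is:
Bags: B1 = {a, b, d}  B2 = {b, c, d}  B3 = {b, d, e}  B4 = {b, d, f}
Tree: B1–B2, B2–B3, B3–B4

Every bag has size at most 3, so the width is 3 − 1 = 2 and tw(G) ≤ 2. For the lower bound, G contains the cycle a–d–c–b–a, so G is not a forest; only forests have treewidth ≤ 1, hence tw(G) ≥ 2. Therefore the treewidth is 2.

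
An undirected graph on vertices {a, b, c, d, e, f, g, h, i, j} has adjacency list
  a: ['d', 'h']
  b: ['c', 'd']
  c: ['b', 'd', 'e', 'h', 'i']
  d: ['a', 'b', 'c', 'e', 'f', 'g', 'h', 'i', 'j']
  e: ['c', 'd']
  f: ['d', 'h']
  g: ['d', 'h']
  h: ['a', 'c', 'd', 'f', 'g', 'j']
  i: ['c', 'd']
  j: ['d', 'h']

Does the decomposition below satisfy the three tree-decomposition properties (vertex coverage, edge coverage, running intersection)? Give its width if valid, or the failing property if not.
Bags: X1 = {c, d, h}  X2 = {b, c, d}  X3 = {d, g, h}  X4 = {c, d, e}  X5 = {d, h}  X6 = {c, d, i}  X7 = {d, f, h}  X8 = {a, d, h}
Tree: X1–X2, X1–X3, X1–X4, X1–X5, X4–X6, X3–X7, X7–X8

A tree decomposition must satisfy three properties: every vertex lies in some bag; for every edge, both endpoints lie together in some bag; and for every vertex, the bags containing it form a connected subtree. Here vertex j appears in no bag, so the decomposition is invalid.

No — vertex j appears in no bag.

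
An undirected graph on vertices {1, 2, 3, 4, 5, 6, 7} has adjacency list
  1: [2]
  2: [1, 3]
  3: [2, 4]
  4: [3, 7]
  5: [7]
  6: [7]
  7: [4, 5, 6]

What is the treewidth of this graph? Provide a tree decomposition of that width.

Every bag has size at most 2, so the width is 2 − 1 = 1 and tw(G) ≤ 1. Since G has at least one edge (e.g. 2–3), it is not an edgeless graph, so tw(G) ≥ 1. The upper and lower bounds meet at 1, so that is the treewidth.

Treewidth 1.
One optimal decomposition is:
Bags: B1 = {2, 3}  B2 = {3, 4}  B3 = {4, 7}  B4 = {1, 2}  B5 = {6, 7}  B6 = {5, 7}
Tree: B1–B2, B2–B3, B1–B4, B3–B5, B3–B6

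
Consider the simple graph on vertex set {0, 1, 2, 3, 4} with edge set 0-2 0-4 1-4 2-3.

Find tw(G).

1

A width-1 tree decomposition is:
Bags: B1 = {0, 4}  B2 = {1, 4}  B3 = {0, 2}  B4 = {2, 3}
Tree: B1–B2, B1–B3, B3–B4
Each bag holds 2 vertices, so the decomposition has width 1, which upper-bounds the treewidth. G has an edge, so its treewidth is at least 1. Combining the bounds, tw(G) = 1.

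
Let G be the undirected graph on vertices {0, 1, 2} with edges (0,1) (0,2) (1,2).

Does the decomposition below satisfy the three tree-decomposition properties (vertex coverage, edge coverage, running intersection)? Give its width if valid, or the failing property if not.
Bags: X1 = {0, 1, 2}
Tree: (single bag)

Checking the three conditions: (i) the bags cover all of {0, 1, 2}; (ii) for each edge, some bag contains both endpoints; (iii) the bags containing any fixed vertex form a subtree. All hold, so the decomposition is valid with width 3 − 1 = 2.

Yes; width 2.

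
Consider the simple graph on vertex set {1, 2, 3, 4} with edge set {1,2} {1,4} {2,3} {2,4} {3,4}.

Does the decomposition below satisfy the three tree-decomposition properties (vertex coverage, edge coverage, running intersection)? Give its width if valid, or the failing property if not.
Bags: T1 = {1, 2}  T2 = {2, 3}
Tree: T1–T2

A tree decomposition must satisfy three properties: every vertex lies in some bag; for every edge, both endpoints lie together in some bag; and for every vertex, the bags containing it form a connected subtree. Here vertex 4 appears in no bag, so the decomposition is invalid.

No — vertex 4 appears in no bag.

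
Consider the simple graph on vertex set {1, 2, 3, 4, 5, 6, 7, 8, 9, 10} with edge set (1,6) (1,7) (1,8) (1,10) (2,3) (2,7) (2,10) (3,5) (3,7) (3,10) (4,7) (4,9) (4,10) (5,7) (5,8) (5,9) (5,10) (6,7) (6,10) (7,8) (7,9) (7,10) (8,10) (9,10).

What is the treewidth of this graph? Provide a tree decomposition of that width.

The largest bag has 4 vertices, giving width 3; this decomposition certifies tw(G) ≤ 3. Conversely, {1, 7, 8, 10} is a clique of size 4, and the vertices of any clique must share a bag in every tree decomposition; so some bag has ≥ 4 vertices and tw(G) ≥ 3. Combining the bounds, tw(G) = 3.

Treewidth 3.
One optimal decomposition is:
Bags: B1 = {1, 7, 8, 10}  B2 = {5, 7, 8, 10}  B3 = {3, 5, 7, 10}  B4 = {5, 7, 9, 10}  B5 = {1, 6, 7, 10}  B6 = {2, 3, 7, 10}  B7 = {4, 7, 9, 10}
Tree: B1–B2, B2–B3, B2–B4, B1–B5, B3–B6, B4–B7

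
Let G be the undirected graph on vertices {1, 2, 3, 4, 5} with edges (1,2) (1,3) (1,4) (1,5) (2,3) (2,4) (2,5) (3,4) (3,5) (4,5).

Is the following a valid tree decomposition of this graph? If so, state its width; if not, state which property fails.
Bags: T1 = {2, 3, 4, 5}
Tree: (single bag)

No — vertex 1 appears in no bag.

A tree decomposition must satisfy three properties: every vertex lies in some bag; for every edge, both endpoints lie together in some bag; and for every vertex, the bags containing it form a connected subtree. Here vertex 1 appears in no bag, so the decomposition is invalid.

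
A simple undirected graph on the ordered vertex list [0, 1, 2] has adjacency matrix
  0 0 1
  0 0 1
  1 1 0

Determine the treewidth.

1

A width-1 tree decomposition is:
Bags: B1 = {0, 2}  B2 = {1, 2}
Tree: B1–B2
Every bag has size at most 2, so the width is 2 − 1 = 1 and tw(G) ≤ 1. G has an edge, so its treewidth is at least 1. Combining the bounds, tw(G) = 1.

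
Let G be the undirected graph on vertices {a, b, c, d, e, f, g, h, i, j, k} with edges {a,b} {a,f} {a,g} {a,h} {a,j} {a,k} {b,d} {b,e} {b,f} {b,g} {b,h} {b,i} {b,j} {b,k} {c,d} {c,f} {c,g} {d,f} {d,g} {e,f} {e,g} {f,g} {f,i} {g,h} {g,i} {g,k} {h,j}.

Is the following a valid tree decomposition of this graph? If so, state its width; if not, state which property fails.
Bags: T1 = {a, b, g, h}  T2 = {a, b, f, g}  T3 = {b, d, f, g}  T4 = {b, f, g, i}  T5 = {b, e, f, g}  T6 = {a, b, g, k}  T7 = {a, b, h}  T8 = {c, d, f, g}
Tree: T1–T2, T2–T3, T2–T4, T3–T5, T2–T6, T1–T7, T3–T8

No — vertex j appears in no bag.

A tree decomposition must satisfy three properties: every vertex lies in some bag; for every edge, both endpoints lie together in some bag; and for every vertex, the bags containing it form a connected subtree. Here vertex j appears in no bag, so the decomposition is invalid.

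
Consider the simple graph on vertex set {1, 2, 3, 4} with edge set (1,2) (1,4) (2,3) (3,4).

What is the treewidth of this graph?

2

A width-2 tree decomposition is:
Bags: B1 = {1, 2, 3}  B2 = {1, 3, 4}
Tree: B1–B2
Each bag holds 3 vertices, so the decomposition has width 2, which upper-bounds the treewidth. The edges 3–2–1–4–3 form a cycle, so G is not a tree and its treewidth is at least 2. The upper and lower bounds meet at 2, so that is the treewidth.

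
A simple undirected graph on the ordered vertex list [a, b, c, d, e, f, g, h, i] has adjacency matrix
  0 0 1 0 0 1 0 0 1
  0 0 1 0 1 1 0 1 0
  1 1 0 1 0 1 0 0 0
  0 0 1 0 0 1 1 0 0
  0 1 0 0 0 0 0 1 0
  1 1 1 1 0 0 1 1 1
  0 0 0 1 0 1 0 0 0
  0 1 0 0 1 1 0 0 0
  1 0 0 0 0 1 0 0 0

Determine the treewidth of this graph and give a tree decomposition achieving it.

The largest bag has 3 vertices, giving width 2; this decomposition certifies tw(G) ≤ 2. For the lower bound, the 3 vertices {b, e, h} are pairwise adjacent, and any tree decomposition puts a clique entirely inside one bag — forcing width ≥ 2. Hence tw(G) = 2 exactly.

Treewidth 2.
Bags: B1 = {b, c, f}  B2 = {c, d, f}  B3 = {b, f, h}  B4 = {b, e, h}  B5 = {d, f, g}  B6 = {a, c, f}  B7 = {a, f, i}
Tree: B1–B2, B1–B3, B3–B4, B2–B5, B2–B6, B6–B7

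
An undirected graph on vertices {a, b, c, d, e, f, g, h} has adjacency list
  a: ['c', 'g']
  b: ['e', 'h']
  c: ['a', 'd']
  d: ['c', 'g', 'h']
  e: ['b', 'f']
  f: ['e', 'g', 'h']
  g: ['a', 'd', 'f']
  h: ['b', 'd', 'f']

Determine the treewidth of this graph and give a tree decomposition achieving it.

Treewidth 2.
Bags: B1 = {b, e, h}  B2 = {e, f, h}  B3 = {d, f, h}  B4 = {d, f, g}  B5 = {c, d, g}  B6 = {a, c, g}
Tree: B1–B2, B2–B3, B3–B4, B4–B5, B5–B6

Every bag has size at most 3, so the width is 3 − 1 = 2 and tw(G) ≤ 2. The edges b–e–f–h–b form a cycle, so G is not a tree and its treewidth is at least 2. Combining the bounds, tw(G) = 2.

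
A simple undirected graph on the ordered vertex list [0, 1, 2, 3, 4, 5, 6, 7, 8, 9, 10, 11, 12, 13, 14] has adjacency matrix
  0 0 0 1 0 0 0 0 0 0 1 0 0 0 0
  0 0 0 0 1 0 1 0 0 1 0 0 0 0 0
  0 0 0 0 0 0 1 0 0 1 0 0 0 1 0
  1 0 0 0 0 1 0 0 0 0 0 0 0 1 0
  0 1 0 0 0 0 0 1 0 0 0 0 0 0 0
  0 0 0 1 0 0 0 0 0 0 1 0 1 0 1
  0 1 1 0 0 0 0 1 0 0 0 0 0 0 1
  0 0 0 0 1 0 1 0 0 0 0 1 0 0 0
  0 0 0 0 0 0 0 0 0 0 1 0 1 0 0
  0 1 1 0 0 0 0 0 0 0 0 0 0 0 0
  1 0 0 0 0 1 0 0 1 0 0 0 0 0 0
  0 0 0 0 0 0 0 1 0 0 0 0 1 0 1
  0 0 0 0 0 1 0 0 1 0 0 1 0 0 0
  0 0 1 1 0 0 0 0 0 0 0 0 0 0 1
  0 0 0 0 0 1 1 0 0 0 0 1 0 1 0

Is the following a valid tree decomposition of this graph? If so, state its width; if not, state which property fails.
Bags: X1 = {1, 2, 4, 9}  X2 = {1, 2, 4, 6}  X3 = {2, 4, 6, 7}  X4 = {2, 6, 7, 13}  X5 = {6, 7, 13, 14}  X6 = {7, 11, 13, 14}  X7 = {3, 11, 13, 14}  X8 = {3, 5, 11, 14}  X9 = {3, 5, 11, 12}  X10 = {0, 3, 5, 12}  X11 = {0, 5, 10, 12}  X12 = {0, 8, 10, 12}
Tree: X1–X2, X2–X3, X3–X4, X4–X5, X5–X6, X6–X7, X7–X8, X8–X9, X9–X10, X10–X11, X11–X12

Yes; width 3.

Checking the three conditions: (i) the bags cover all of {0, 1, 2, 3, 4, 5, 6, 7, 8, 9, 10, 11, 12, 13, 14}; (ii) for each edge, some bag contains both endpoints; (iii) the bags containing any fixed vertex form a subtree. All hold, so the decomposition is valid with width 4 − 1 = 3.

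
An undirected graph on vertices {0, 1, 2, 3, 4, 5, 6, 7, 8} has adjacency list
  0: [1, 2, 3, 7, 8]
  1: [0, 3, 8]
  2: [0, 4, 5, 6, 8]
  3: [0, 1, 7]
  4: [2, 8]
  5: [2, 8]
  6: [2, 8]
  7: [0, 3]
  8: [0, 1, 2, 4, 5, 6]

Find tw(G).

2

A width-2 tree decomposition is:
Bags: B1 = {2, 5, 8}  B2 = {0, 2, 8}  B3 = {0, 1, 8}  B4 = {0, 1, 3}  B5 = {0, 3, 7}  B6 = {2, 4, 8}  B7 = {2, 6, 8}
Tree: B1–B2, B2–B3, B3–B4, B4–B5, B2–B6, B2–B7
Every bag has size at most 3, so the width is 3 − 1 = 2 and tw(G) ≤ 2. Conversely, {0, 1, 8} is a clique of size 3, and the vertices of any clique must share a bag in every tree decomposition; so some bag has ≥ 3 vertices and tw(G) ≥ 2. Combining the bounds, tw(G) = 2.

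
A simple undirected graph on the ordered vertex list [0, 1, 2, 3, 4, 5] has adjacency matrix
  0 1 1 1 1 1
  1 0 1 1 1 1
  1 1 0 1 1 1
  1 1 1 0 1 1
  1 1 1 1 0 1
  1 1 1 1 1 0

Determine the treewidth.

5

A width-5 tree decomposition is:
Bags: B1 = {0, 1, 2, 3, 4, 5}
Tree: (single bag)
With just one bag of size 6, the width is 6 − 1 = 5, so tw(G) ≤ 5. For the lower bound, the 6 vertices {0, 1, 2, 3, 4, 5} are pairwise adjacent, and any tree decomposition puts a clique entirely inside one bag — forcing width ≥ 5. Hence tw(G) = 5 exactly.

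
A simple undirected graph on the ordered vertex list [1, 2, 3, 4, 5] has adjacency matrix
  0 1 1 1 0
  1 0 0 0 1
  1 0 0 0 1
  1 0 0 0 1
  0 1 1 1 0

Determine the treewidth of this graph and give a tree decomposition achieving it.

Treewidth 2.
One such decomposition:
Bags: B1 = {1, 4, 5}  B2 = {1, 2, 5}  B3 = {1, 3, 5}
Tree: B1–B2, B2–B3

The largest bag has 3 vertices, giving width 2; this decomposition certifies tw(G) ≤ 2. For the lower bound, G contains the cycle 4–1–2–5–4, so G is not a forest; only forests have treewidth ≤ 1, hence tw(G) ≥ 2. Therefore the treewidth is 2.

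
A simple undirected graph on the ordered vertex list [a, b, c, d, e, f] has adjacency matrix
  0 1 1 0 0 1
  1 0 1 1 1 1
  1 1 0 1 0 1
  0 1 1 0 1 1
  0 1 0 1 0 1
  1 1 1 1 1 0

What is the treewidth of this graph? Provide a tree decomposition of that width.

Treewidth 3.
Bags: B1 = {a, b, c, f}  B2 = {b, c, d, f}  B3 = {b, d, e, f}
Tree: B1–B2, B2–B3

Each bag holds 4 vertices, so the decomposition has width 3, which upper-bounds the treewidth. On the other hand G contains the 4-clique {b, d, e, f}. A clique must lie in a single bag of any decomposition, so no decomposition can have width below 3. Combining the bounds, tw(G) = 3.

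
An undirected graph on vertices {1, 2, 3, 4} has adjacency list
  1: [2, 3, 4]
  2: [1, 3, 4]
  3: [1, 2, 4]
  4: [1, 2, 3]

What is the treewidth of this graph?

A width-3 tree decomposition is:
Bags: B1 = {1, 2, 3, 4}
Tree: (single bag)
With just one bag of size 4, the width is 4 − 1 = 3, so tw(G) ≤ 3. Conversely, {1, 2, 3, 4} is a clique of size 4, and the vertices of any clique must share a bag in every tree decomposition; so some bag has ≥ 4 vertices and tw(G) ≥ 3. Combining the bounds, tw(G) = 3.

3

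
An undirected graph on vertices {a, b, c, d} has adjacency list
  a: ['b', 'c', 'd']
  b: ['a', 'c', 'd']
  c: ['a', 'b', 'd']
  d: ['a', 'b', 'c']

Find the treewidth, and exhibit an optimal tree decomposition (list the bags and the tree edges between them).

With just one bag of size 4, the width is 4 − 1 = 3, so tw(G) ≤ 3. On the other hand G contains the 4-clique {a, b, c, d}. A clique must lie in a single bag of any decomposition, so no decomposition can have width below 3. Therefore the treewidth is 3.

Treewidth 3.
Bags: B1 = {a, b, c, d}
Tree: (single bag)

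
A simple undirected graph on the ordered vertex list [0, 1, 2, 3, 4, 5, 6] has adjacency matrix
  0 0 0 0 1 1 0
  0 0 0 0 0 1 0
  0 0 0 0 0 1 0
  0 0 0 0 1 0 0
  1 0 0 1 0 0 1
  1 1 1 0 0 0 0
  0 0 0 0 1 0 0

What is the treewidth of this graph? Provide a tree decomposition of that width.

Each bag holds 2 vertices, so the decomposition has width 1, which upper-bounds the treewidth. Any graph with an edge has treewidth ≥ 1, and G has the edge 6–4. The upper and lower bounds meet at 1, so that is the treewidth.

Treewidth 1.
One optimal decomposition is:
Bags: B1 = {4, 6}  B2 = {0, 4}  B3 = {0, 5}  B4 = {1, 5}  B5 = {3, 4}  B6 = {2, 5}
Tree: B1–B2, B2–B3, B3–B4, B1–B5, B4–B6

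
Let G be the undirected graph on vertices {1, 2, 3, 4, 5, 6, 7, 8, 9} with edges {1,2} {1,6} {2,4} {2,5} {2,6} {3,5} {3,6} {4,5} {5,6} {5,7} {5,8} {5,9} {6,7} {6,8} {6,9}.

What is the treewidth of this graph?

2

A width-2 tree decomposition is:
Bags: B1 = {2, 5, 6}  B2 = {5, 6, 7}  B3 = {2, 4, 5}  B4 = {3, 5, 6}  B5 = {5, 6, 8}  B6 = {1, 2, 6}  B7 = {5, 6, 9}
Tree: B1–B2, B1–B3, B2–B4, B4–B5, B1–B6, B4–B7
Every bag has size at most 3, so the width is 3 − 1 = 2 and tw(G) ≤ 2. Conversely, {1, 2, 6} is a clique of size 3, and the vertices of any clique must share a bag in every tree decomposition; so some bag has ≥ 3 vertices and tw(G) ≥ 2. Therefore the treewidth is 2.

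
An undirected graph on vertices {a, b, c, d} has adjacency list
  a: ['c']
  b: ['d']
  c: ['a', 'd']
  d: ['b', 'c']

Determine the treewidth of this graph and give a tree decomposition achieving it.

Treewidth 1.
Bags: B1 = {c, d}  B2 = {b, d}  B3 = {a, c}
Tree: B1–B2, B1–B3

The largest bag has 2 vertices, giving width 1; this decomposition certifies tw(G) ≤ 1. Any graph with an edge has treewidth ≥ 1, and G has the edge d–c. The upper and lower bounds meet at 1, so that is the treewidth.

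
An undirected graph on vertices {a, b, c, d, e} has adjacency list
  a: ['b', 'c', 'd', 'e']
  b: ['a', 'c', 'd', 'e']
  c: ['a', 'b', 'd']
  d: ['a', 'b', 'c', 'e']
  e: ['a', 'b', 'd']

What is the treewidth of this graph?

A width-3 tree decomposition is:
Bags: B1 = {a, b, d, e}  B2 = {a, b, c, d}
Tree: B1–B2
The largest bag has 4 vertices, giving width 3; this decomposition certifies tw(G) ≤ 3. On the other hand G contains the 4-clique {a, b, d, e}. A clique must lie in a single bag of any decomposition, so no decomposition can have width below 3. The upper and lower bounds meet at 3, so that is the treewidth.

3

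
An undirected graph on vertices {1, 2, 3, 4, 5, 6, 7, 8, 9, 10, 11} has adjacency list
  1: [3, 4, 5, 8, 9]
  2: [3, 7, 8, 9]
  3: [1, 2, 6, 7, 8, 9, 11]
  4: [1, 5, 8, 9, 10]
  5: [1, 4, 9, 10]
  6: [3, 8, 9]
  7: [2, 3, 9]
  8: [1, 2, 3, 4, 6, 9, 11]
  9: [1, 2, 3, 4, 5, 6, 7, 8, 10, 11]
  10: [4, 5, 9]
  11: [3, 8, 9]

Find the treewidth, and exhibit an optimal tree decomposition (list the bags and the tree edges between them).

Each bag holds 4 vertices, so the decomposition has width 3, which upper-bounds the treewidth. For the lower bound, the 4 vertices {4, 5, 9, 10} are pairwise adjacent, and any tree decomposition puts a clique entirely inside one bag — forcing width ≥ 3. The upper and lower bounds meet at 3, so that is the treewidth.

Treewidth 3.
One such decomposition:
Bags: B1 = {1, 3, 8, 9}  B2 = {2, 3, 8, 9}  B3 = {1, 4, 8, 9}  B4 = {1, 4, 5, 9}  B5 = {3, 6, 8, 9}  B6 = {2, 3, 7, 9}  B7 = {3, 8, 9, 11}  B8 = {4, 5, 9, 10}
Tree: B1–B2, B1–B3, B3–B4, B1–B5, B2–B6, B1–B7, B4–B8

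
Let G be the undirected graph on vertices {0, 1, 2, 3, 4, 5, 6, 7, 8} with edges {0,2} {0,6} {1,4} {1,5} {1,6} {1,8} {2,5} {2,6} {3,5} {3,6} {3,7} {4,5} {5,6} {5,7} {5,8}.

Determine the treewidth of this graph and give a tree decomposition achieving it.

Treewidth 2.
One optimal decomposition is:
Bags: B1 = {2, 5, 6}  B2 = {3, 5, 6}  B3 = {1, 5, 6}  B4 = {1, 5, 8}  B5 = {0, 2, 6}  B6 = {1, 4, 5}  B7 = {3, 5, 7}
Tree: B1–B2, B2–B3, B3–B4, B1–B5, B3–B6, B2–B7

Every bag has size at most 3, so the width is 3 − 1 = 2 and tw(G) ≤ 2. Conversely, {0, 2, 6} is a clique of size 3, and the vertices of any clique must share a bag in every tree decomposition; so some bag has ≥ 3 vertices and tw(G) ≥ 2. Therefore the treewidth is 2.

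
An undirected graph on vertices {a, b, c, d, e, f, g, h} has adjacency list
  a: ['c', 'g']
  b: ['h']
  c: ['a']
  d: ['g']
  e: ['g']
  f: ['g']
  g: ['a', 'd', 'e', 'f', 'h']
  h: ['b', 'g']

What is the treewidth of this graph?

A width-1 tree decomposition is:
Bags: B1 = {a, g}  B2 = {g, h}  B3 = {e, g}  B4 = {d, g}  B5 = {b, h}  B6 = {f, g}  B7 = {a, c}
Tree: B1–B2, B2–B3, B2–B4, B2–B5, B2–B6, B1–B7
Every bag has size at most 2, so the width is 2 − 1 = 1 and tw(G) ≤ 1. G has an edge, so its treewidth is at least 1. Hence tw(G) = 1 exactly.

1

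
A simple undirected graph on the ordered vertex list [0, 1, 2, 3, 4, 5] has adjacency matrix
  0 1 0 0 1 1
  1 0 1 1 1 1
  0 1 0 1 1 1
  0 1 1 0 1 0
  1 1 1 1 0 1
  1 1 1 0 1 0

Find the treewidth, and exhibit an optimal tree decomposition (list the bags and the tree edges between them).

Every bag has size at most 4, so the width is 4 − 1 = 3 and tw(G) ≤ 3. On the other hand G contains the 4-clique {0, 1, 4, 5}. A clique must lie in a single bag of any decomposition, so no decomposition can have width below 3. Therefore the treewidth is 3.

Treewidth 3.
One optimal decomposition is:
Bags: B1 = {1, 2, 3, 4}  B2 = {1, 2, 4, 5}  B3 = {0, 1, 4, 5}
Tree: B1–B2, B2–B3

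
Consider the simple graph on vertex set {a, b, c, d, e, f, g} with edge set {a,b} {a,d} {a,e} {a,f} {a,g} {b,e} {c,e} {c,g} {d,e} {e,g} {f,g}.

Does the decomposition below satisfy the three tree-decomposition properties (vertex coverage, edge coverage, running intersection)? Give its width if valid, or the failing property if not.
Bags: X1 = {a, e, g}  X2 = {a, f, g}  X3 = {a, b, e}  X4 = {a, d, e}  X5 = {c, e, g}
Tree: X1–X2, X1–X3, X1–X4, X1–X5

Yes; width 2.

Every vertex of G appears in some bag (union = {a, b, c, d, e, f, g}); every edge is covered by a bag; and for each vertex v the set of bags containing v is connected in the bag tree. The decomposition is therefore valid. The largest bag has 3 vertices, so the width is 2.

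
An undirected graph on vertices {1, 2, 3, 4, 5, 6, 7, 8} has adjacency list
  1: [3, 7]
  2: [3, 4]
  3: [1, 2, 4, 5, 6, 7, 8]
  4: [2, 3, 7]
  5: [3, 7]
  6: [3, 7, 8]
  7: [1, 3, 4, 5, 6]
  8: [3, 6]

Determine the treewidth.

A width-2 tree decomposition is:
Bags: B1 = {3, 4, 7}  B2 = {2, 3, 4}  B3 = {1, 3, 7}  B4 = {3, 5, 7}  B5 = {3, 6, 7}  B6 = {3, 6, 8}
Tree: B1–B2, B1–B3, B3–B4, B3–B5, B5–B6
Every bag has size at most 3, so the width is 3 − 1 = 2 and tw(G) ≤ 2. On the other hand G contains the 3-clique {3, 6, 8}. A clique must lie in a single bag of any decomposition, so no decomposition can have width below 2. Combining the bounds, tw(G) = 2.

2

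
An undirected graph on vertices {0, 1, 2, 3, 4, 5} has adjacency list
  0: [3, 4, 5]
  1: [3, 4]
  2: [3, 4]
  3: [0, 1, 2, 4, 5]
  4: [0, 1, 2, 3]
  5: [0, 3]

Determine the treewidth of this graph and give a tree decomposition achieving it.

Treewidth 2.
One such decomposition:
Bags: B1 = {0, 3, 5}  B2 = {0, 3, 4}  B3 = {1, 3, 4}  B4 = {2, 3, 4}
Tree: B1–B2, B2–B3, B2–B4

The largest bag has 3 vertices, giving width 2; this decomposition certifies tw(G) ≤ 2. For the lower bound, the 3 vertices {0, 3, 4} are pairwise adjacent, and any tree decomposition puts a clique entirely inside one bag — forcing width ≥ 2. Therefore the treewidth is 2.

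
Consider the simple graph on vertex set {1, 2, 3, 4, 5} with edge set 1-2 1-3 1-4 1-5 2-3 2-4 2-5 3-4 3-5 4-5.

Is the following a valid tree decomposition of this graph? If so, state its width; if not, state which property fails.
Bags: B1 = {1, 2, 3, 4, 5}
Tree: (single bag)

Vertex coverage: the bags together contain {1, 2, 3, 4, 5}, the full vertex set. Edge coverage: each edge of G has both endpoints in at least one bag. Running intersection: for every vertex, the bags containing it form a connected subtree. All three properties hold, so this is a valid tree decomposition of width max|bag| − 1 = 4, and hence tw(G) ≤ 4.

Yes; width 4.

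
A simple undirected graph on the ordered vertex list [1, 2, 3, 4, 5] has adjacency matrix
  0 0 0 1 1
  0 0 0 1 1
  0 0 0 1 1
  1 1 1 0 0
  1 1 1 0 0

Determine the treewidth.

A width-2 tree decomposition is:
Bags: B1 = {2, 4, 5}  B2 = {3, 4, 5}  B3 = {1, 4, 5}
Tree: B1–B2, B2–B3
Every bag has size at most 3, so the width is 3 − 1 = 2 and tw(G) ≤ 2. The edges 4–2–5–3–4 form a cycle, so G is not a tree and its treewidth is at least 2. Therefore the treewidth is 2.

2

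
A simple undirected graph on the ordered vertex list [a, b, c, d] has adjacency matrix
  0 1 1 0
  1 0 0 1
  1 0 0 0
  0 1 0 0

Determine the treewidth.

A width-1 tree decomposition is:
Bags: B1 = {a, c}  B2 = {a, b}  B3 = {b, d}
Tree: B1–B2, B2–B3
Every bag has size at most 2, so the width is 2 − 1 = 1 and tw(G) ≤ 1. Since G has at least one edge (e.g. c–a), it is not an edgeless graph, so tw(G) ≥ 1. Hence tw(G) = 1 exactly.

1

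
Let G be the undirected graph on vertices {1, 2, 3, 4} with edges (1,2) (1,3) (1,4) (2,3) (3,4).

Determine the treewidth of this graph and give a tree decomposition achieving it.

Every bag has size at most 3, so the width is 3 − 1 = 2 and tw(G) ≤ 2. For the lower bound, the 3 vertices {1, 2, 3} are pairwise adjacent, and any tree decomposition puts a clique entirely inside one bag — forcing width ≥ 2. The upper and lower bounds meet at 2, so that is the treewidth.

Treewidth 2.
One such decomposition:
Bags: B1 = {1, 3, 4}  B2 = {1, 2, 3}
Tree: B1–B2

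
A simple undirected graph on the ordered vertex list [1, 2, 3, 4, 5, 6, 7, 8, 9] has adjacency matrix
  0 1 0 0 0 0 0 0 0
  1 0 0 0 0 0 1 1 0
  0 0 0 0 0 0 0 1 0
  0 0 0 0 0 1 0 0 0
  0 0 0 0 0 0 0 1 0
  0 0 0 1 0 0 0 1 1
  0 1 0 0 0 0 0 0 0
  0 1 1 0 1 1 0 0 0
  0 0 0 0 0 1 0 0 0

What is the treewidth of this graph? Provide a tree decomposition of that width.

Treewidth 1.
One such decomposition:
Bags: B1 = {6, 8}  B2 = {3, 8}  B3 = {4, 6}  B4 = {5, 8}  B5 = {2, 8}  B6 = {2, 7}  B7 = {6, 9}  B8 = {1, 2}
Tree: B1–B2, B1–B3, B2–B4, B1–B5, B5–B6, B3–B7, B6–B8

Each bag holds 2 vertices, so the decomposition has width 1, which upper-bounds the treewidth. G has an edge, so its treewidth is at least 1. Hence tw(G) = 1 exactly.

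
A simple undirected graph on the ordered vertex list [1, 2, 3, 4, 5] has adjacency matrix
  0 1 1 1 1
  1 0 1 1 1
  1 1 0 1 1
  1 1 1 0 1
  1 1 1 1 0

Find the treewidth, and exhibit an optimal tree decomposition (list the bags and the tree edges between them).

Treewidth 4.
One such decomposition:
Bags: B1 = {1, 2, 3, 4, 5}
Tree: (single bag)

A single bag containing all 5 vertices is trivially a valid decomposition of width 4. On the other hand G contains the 5-clique {1, 2, 3, 4, 5}. A clique must lie in a single bag of any decomposition, so no decomposition can have width below 4. The upper and lower bounds meet at 4, so that is the treewidth.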